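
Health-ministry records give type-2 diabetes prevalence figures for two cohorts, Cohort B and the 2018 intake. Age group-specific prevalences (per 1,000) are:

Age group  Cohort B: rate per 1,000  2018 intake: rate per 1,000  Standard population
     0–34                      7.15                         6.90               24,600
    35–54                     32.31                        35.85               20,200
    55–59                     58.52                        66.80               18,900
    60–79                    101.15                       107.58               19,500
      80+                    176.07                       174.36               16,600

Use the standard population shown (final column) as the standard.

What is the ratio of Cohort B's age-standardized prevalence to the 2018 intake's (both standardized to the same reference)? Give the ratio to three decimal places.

0.955

Standard total = 99,800; weights = 0.2465, 0.2024, 0.1894, 0.1954, 0.1663.
Cohort B: 0.2465×7.15 + 0.2024×32.31 + 0.1894×58.52 + 0.1954×101.15 + 0.1663×176.07 = 68.4345 per 1,000.
The 2018 intake: 0.2465×6.90 + 0.2024×35.85 + 0.1894×66.80 + 0.1954×107.58 + 0.1663×174.36 = 71.6294 per 1,000.
Ratio = 68.4345 ÷ 71.6294 = 0.95540.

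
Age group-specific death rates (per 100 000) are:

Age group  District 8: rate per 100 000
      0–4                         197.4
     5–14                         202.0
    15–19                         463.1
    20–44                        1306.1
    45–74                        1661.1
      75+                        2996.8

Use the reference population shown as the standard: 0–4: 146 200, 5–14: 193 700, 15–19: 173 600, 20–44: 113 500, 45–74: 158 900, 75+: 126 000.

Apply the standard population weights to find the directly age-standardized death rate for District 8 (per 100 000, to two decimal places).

Standard total = 911 900; weights = 0.1603, 0.2124, 0.1904, 0.1245, 0.1743, 0.1382.
Standardized rate: 0.1603×197.4 + 0.2124×202.0 + 0.1904×463.1 + 0.1245×1306.1 + 0.1743×1661.1 + 0.1382×2996.8 = 1028.8073 per 100 000.

1028.81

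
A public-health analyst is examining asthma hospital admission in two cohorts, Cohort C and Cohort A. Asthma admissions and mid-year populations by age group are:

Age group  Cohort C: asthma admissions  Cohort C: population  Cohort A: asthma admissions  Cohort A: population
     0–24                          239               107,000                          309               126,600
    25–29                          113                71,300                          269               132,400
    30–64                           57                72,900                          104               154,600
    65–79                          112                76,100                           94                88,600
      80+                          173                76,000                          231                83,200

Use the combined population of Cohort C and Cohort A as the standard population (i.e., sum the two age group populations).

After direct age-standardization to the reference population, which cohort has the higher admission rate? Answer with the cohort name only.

Age-specific rates per 10,000 for Cohort C: 22.34, 15.85, 7.82, 14.72, 22.76.
For Cohort A: 24.41, 20.32, 6.73, 10.61, 27.76.
Combined standard total = 988,700; weights = 0.2363, 0.2060, 0.2301, 0.1666, 0.1610.
Cohort C: 0.2363×22.34 + 0.2060×15.85 + 0.2301×7.82 + 0.1666×14.72 + 0.1610×22.76 = 16.4588 per 10,000.
Cohort A: 0.2363×24.41 + 0.2060×20.32 + 0.2301×6.73 + 0.1666×10.61 + 0.1610×27.76 = 17.7386 per 10,000.
The crude rates (17.21 vs 17.20) would put Cohort C higher, but that reflects its age composition; once standardized to a common age structure, Cohort A has the higher underlying rate.

Cohort A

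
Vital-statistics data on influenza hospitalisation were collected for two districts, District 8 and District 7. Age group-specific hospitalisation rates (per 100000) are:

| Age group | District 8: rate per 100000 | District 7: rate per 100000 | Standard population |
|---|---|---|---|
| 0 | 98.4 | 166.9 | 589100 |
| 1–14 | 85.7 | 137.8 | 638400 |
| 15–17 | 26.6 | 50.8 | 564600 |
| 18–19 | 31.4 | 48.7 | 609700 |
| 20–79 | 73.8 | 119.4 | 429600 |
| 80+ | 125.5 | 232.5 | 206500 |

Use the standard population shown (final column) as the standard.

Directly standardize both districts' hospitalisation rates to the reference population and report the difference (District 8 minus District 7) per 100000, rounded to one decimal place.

-45.9

Standard total = 3037900; weights = 0.1939, 0.2101, 0.1859, 0.2007, 0.1414, 0.0680.
District 8: 0.1939×98.4 + 0.2101×85.7 + 0.1859×26.6 + 0.2007×31.4 + 0.1414×73.8 + 0.0680×125.5 = 67.3036 per 100000.
District 7: 0.1939×166.9 + 0.2101×137.8 + 0.1859×50.8 + 0.2007×48.7 + 0.1414×119.4 + 0.0680×232.5 = 113.2269 per 100000.
Difference = 67.3036 − 113.2269 = -45.9233.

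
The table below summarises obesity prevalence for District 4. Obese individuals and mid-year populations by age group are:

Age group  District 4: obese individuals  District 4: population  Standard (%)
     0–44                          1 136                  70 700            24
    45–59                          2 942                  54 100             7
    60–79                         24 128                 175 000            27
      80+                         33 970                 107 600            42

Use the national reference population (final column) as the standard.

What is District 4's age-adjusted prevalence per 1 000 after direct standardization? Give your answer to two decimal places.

Age-specific rates per 1 000 for District 4: 16.068, 54.381, 137.874, 315.706.
Standard weights: 0.24, 0.07, 0.27, 0.42.
Standardized rate: 0.2400×16.068 + 0.0700×54.381 + 0.2700×137.874 + 0.4200×315.706 = 177.4857 per 1 000.

177.49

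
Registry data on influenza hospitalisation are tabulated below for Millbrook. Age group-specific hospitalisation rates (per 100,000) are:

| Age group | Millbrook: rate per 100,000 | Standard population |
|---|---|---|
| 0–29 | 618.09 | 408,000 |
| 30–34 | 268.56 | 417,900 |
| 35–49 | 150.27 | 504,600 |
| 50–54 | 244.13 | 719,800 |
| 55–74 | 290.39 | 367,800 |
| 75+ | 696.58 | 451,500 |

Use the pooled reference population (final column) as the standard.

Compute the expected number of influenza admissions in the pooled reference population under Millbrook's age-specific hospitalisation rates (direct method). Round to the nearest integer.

10373

Expected influenza admissions = Σ (standard pop × age-specific rate ÷ 100,000)
= 408,000×618.09/100,000 + 417,900×268.56/100,000 + 504,600×150.27/100,000 + 719,800×244.13/100,000 + 367,800×290.39/100,000 + 451,500×696.58/100,000
= 2521.81 + 1122.31 + 758.26 + 1757.25 + 1068.05 + 3145.06 = 10372.74.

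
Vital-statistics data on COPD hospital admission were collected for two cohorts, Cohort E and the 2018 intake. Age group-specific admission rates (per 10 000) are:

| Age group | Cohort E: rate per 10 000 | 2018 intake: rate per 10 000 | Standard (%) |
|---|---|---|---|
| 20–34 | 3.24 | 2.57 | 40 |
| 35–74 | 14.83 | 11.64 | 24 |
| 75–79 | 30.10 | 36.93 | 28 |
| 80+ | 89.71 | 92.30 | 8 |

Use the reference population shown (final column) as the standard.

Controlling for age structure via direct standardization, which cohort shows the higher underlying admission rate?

Standard weights: 0.40, 0.24, 0.28, 0.08.
Cohort E: 0.4000×3.24 + 0.2400×14.83 + 0.2800×30.10 + 0.0800×89.71 = 20.4600 per 10 000.
The 2018 intake: 0.4000×2.57 + 0.2400×11.64 + 0.2800×36.93 + 0.0800×92.30 = 21.5460 per 10 000.

2018 intake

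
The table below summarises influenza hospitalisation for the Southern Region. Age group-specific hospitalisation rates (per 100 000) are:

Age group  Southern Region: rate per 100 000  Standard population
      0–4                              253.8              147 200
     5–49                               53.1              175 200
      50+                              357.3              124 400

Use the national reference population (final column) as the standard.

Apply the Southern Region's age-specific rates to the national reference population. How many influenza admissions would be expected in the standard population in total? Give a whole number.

911

Expected influenza admissions = Σ (standard pop × age-specific rate ÷ 100 000)
= 147 200×253.8/100 000 + 175 200×53.1/100 000 + 124 400×357.3/100 000
= 373.59 + 93.03 + 444.48 = 911.11.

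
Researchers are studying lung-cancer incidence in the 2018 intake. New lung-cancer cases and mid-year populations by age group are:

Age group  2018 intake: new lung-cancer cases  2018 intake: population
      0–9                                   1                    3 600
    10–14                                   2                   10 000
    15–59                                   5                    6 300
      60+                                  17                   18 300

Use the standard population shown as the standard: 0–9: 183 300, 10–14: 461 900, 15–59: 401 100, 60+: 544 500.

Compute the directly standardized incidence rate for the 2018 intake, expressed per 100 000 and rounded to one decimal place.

Age-specific rates per 100 000 for the 2018 intake: 27.78, 20.00, 79.37, 92.90.
Standard total = 1 590 800; weights = 0.1152, 0.2904, 0.2521, 0.3423.
Standardized rate: 0.1152×27.78 + 0.2904×20.00 + 0.2521×79.37 + 0.3423×92.90 = 60.8153 per 100 000.

60.8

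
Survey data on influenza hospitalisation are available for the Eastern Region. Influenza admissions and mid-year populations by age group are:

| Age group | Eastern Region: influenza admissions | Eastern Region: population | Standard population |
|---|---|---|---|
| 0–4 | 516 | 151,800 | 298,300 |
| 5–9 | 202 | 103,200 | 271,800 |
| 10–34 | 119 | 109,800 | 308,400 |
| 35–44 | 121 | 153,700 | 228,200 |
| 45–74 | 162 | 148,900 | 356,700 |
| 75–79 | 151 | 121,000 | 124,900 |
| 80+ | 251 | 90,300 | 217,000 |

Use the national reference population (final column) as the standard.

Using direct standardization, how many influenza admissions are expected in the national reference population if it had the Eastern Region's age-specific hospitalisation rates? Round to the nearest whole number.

Age-specific rates per 100,000 for the Eastern Region: 339.92, 195.74, 108.38, 78.72, 108.80, 124.79, 277.96.
Expected influenza admissions = Σ (standard pop × age-specific rate ÷ 100,000)
= 298,300×339.92/100,000 + 271,800×195.74/100,000 + 308,400×108.38/100,000 + 228,200×78.72/100,000 + 356,700×108.80/100,000 + 124,900×124.79/100,000 + 217,000×277.96/100,000
= 1013.98 + 532.01 + 334.24 + 179.65 + 388.08 + 155.87 + 603.18 = 3207.01.

3207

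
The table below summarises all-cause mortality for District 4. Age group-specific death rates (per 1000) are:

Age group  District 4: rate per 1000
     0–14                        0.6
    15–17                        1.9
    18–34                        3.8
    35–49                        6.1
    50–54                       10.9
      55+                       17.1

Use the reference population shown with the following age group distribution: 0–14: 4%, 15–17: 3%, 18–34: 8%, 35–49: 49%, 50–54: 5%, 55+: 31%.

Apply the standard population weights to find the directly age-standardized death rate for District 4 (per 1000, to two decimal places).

Standard weights: 0.04, 0.03, 0.08, 0.49, 0.05, 0.31.
Standardized rate: 0.0400×0.6 + 0.0300×1.9 + 0.0800×3.8 + 0.4900×6.1 + 0.0500×10.9 + 0.3100×17.1 = 9.2200 per 1000.

9.22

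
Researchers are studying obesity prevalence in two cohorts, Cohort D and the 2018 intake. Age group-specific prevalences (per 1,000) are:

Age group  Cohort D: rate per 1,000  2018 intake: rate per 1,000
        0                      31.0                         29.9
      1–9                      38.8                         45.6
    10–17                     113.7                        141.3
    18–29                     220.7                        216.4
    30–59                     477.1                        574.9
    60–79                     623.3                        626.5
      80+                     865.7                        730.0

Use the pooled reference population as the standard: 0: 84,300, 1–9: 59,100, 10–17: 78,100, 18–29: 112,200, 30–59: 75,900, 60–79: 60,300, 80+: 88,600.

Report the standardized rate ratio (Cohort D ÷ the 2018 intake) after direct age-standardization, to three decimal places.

1.013

Standard total = 558,500; weights = 0.1509, 0.1058, 0.1398, 0.2009, 0.1359, 0.1080, 0.1586.
Cohort D: 0.1509×31.0 + 0.1058×38.8 + 0.1398×113.7 + 0.2009×220.7 + 0.1359×477.1 + 0.1080×623.3 + 0.1586×865.7 = 338.4902 per 1,000.
The 2018 intake: 0.1509×29.9 + 0.1058×45.6 + 0.1398×141.3 + 0.2009×216.4 + 0.1359×574.9 + 0.1080×626.5 + 0.1586×730.0 = 334.1486 per 1,000.
Ratio = 338.4902 ÷ 334.1486 = 1.01299.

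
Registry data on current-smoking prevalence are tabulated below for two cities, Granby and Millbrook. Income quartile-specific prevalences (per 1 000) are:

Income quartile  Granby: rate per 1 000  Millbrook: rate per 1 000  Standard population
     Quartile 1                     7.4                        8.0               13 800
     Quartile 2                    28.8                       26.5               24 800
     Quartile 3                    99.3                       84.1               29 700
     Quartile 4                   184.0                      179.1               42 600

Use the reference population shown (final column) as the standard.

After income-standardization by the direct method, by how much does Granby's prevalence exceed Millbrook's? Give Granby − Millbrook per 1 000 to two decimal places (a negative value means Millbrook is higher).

6.39

Standard total = 110 900; weights = 0.1244, 0.2236, 0.2678, 0.3841.
Granby: 0.1244×7.4 + 0.2236×28.8 + 0.2678×99.3 + 0.3841×184.0 = 104.6345 per 1 000.
Millbrook: 0.1244×8.0 + 0.2236×26.5 + 0.2678×84.1 + 0.3841×179.1 = 98.2419 per 1 000.
Difference = 104.6345 − 98.2419 = 6.3926.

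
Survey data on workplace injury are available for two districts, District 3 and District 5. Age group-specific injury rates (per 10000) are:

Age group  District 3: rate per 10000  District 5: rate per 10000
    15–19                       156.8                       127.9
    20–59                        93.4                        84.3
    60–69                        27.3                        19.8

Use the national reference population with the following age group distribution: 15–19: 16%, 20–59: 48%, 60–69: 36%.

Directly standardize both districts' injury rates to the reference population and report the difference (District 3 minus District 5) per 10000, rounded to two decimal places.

Standard weights: 0.16, 0.48, 0.36.
District 3: 0.1600×156.8 + 0.4800×93.4 + 0.3600×27.3 = 79.7480 per 10000.
District 5: 0.1600×127.9 + 0.4800×84.3 + 0.3600×19.8 = 68.0560 per 10000.
Difference = 79.7480 − 68.0560 = 11.6920.

11.69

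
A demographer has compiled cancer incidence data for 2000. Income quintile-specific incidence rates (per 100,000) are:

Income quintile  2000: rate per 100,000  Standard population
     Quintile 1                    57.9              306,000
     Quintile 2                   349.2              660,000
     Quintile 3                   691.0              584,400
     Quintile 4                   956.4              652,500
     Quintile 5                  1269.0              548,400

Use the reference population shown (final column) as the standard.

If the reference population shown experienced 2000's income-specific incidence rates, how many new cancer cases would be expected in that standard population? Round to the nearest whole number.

Expected new cancer cases = Σ (standard pop × income-specific rate ÷ 100,000)
= 306,000×57.9/100,000 + 660,000×349.2/100,000 + 584,400×691.0/100,000 + 652,500×956.4/100,000 + 548,400×1269.0/100,000
= 177.17 + 2304.72 + 4038.20 + 6240.51 + 6959.20 = 19719.80.

19720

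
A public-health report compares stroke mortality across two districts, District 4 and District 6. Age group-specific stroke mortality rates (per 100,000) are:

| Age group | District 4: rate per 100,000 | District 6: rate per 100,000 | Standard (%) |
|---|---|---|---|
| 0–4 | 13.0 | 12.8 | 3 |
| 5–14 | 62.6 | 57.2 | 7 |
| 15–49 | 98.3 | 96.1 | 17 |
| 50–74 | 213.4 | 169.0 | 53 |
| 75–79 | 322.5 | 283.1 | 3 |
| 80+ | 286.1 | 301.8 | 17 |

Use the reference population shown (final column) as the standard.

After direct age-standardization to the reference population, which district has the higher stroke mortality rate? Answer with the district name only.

Standard weights: 0.03, 0.07, 0.17, 0.53, 0.03, 0.17.
District 4: 0.0300×13.0 + 0.0700×62.6 + 0.1700×98.3 + 0.5300×213.4 + 0.0300×322.5 + 0.1700×286.1 = 192.8970 per 100,000.
District 6: 0.0300×12.8 + 0.0700×57.2 + 0.1700×96.1 + 0.5300×169.0 + 0.0300×283.1 + 0.1700×301.8 = 170.0940 per 100,000.

District 4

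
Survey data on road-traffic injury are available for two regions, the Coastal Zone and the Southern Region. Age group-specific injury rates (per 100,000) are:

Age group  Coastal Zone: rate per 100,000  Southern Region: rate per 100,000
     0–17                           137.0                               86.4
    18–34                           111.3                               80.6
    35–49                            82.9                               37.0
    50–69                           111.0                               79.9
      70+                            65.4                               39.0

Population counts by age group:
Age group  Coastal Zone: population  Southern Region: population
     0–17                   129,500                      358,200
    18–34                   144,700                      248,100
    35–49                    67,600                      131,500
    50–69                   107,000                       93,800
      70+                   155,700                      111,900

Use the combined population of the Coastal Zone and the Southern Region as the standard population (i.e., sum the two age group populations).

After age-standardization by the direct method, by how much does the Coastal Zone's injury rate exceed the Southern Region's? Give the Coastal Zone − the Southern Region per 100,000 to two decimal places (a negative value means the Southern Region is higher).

38.23

Combined standard total = 1,548,000; weights = 0.3151, 0.2537, 0.1286, 0.1297, 0.1729.
The Coastal Zone: 0.3151×137.0 + 0.2537×111.3 + 0.1286×82.9 + 0.1297×111.0 + 0.1729×65.4 = 107.7705 per 100,000.
The Southern Region: 0.3151×86.4 + 0.2537×80.6 + 0.1286×37.0 + 0.1297×79.9 + 0.1729×39.0 = 69.5375 per 100,000.
Difference = 107.7705 − 69.5375 = 38.2331.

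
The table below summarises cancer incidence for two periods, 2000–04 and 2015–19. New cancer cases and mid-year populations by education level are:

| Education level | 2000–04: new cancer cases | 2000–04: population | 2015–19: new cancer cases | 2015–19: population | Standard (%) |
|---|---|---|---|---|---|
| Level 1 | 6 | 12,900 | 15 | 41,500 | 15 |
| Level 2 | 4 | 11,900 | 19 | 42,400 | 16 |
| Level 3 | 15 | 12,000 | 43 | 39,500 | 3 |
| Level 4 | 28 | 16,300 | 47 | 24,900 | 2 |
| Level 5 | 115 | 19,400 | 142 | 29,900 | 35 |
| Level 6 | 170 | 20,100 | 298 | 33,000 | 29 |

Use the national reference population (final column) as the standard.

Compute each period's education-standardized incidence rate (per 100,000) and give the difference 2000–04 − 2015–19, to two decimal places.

24.56

Education-specific rates per 100,000 for 2000–04: 46.51, 33.61, 125.00, 171.78, 592.78, 845.77.
For 2015–19: 36.14, 44.81, 108.86, 188.76, 474.92, 903.03.
Standard weights: 0.15, 0.16, 0.03, 0.02, 0.35, 0.29.
2000–04: 0.1500×46.51 + 0.1600×33.61 + 0.0300×125.00 + 0.0200×171.78 + 0.3500×592.78 + 0.2900×845.77 = 472.2883 per 100,000.
2015–19: 0.1500×36.14 + 0.1600×44.81 + 0.0300×108.86 + 0.0200×188.76 + 0.3500×474.92 + 0.2900×903.03 = 447.7319 per 100,000.
Difference = 472.2883 − 447.7319 = 24.5564.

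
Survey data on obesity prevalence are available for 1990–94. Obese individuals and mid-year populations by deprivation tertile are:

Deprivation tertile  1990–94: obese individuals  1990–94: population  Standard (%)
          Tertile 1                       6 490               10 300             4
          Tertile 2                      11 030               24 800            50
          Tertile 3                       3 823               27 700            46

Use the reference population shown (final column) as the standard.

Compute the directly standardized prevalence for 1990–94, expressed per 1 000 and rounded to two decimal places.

311.07

Deprivation-specific rates per 1 000 for 1990–94: 630.097, 444.758, 138.014.
Standard weights: 0.04, 0.50, 0.46.
Standardized rate: 0.0400×630.097 + 0.5000×444.758 + 0.4600×138.014 = 311.0696 per 1 000.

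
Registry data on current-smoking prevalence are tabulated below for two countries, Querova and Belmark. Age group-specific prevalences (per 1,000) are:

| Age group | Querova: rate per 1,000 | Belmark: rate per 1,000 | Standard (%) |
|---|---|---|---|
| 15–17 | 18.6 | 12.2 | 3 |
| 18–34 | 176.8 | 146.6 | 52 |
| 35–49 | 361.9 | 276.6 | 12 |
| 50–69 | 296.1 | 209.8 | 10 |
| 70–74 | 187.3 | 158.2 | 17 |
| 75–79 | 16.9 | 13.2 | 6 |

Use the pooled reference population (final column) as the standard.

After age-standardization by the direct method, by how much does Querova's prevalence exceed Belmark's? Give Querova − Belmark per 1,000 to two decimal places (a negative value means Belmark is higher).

39.93

Standard weights: 0.03, 0.52, 0.12, 0.10, 0.17, 0.06.
Querova: 0.0300×18.6 + 0.5200×176.8 + 0.1200×361.9 + 0.1000×296.1 + 0.1700×187.3 + 0.0600×16.9 = 198.3870 per 1,000.
Belmark: 0.0300×12.2 + 0.5200×146.6 + 0.1200×276.6 + 0.1000×209.8 + 0.1700×158.2 + 0.0600×13.2 = 158.4560 per 1,000.
Difference = 198.3870 − 158.4560 = 39.9310.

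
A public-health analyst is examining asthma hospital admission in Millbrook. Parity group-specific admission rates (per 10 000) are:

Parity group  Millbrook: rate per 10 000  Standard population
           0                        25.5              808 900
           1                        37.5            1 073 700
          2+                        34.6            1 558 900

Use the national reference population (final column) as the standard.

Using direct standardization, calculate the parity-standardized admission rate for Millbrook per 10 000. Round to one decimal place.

Standard total = 3 441 500; weights = 0.2350, 0.3120, 0.4530.
Standardized rate: 0.2350×25.5 + 0.3120×37.5 + 0.4530×34.6 = 33.3659 per 10 000.

33.4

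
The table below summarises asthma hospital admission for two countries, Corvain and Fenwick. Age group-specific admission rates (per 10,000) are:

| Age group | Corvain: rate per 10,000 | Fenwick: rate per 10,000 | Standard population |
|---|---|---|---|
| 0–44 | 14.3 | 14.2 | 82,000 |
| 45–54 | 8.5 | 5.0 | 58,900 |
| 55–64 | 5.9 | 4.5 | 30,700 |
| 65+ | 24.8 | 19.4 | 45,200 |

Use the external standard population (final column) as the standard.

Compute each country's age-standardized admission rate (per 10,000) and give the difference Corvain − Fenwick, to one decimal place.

Standard total = 216,800; weights = 0.3782, 0.2717, 0.1416, 0.2085.
Corvain: 0.3782×14.3 + 0.2717×8.5 + 0.1416×5.9 + 0.2085×24.8 = 13.7239 per 10,000.
Fenwick: 0.3782×14.2 + 0.2717×5.0 + 0.1416×4.5 + 0.2085×19.4 = 11.4111 per 10,000.
Difference = 13.7239 − 11.4111 = 2.3128.

2.3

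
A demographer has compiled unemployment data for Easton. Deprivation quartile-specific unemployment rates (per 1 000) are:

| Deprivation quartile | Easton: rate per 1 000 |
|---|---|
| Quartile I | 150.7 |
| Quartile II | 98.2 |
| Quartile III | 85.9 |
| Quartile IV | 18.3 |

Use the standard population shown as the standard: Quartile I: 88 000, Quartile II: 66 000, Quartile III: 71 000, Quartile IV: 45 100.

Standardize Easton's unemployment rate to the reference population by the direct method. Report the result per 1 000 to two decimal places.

98.73

Standard total = 270 100; weights = 0.3258, 0.2444, 0.2629, 0.1670.
Standardized rate: 0.3258×150.7 + 0.2444×98.2 + 0.2629×85.9 + 0.1670×18.3 = 98.7302 per 1 000.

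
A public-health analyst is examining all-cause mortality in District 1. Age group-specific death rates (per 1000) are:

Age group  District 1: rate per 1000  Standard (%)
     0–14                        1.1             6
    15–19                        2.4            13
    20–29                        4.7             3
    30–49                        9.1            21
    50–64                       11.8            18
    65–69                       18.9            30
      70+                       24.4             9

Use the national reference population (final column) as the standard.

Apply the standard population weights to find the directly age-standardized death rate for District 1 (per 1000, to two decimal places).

12.42

Standard weights: 0.06, 0.13, 0.03, 0.21, 0.18, 0.30, 0.09.
Standardized rate: 0.0600×1.1 + 0.1300×2.4 + 0.0300×4.7 + 0.2100×9.1 + 0.1800×11.8 + 0.3000×18.9 + 0.0900×24.4 = 12.4200 per 1000.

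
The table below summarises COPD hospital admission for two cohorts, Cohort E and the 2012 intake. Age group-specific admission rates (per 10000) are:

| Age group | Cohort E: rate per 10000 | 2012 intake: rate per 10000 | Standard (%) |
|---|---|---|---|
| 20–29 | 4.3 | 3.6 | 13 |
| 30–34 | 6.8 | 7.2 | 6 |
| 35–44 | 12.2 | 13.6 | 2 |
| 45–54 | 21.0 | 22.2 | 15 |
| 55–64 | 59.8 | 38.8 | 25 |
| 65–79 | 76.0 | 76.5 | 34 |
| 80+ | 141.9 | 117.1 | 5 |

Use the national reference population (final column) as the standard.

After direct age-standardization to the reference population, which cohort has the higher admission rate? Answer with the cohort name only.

Standard weights: 0.13, 0.06, 0.02, 0.15, 0.25, 0.34, 0.05.
Cohort E: 0.1300×4.3 + 0.0600×6.8 + 0.0200×12.2 + 0.1500×21.0 + 0.2500×59.8 + 0.3400×76.0 + 0.0500×141.9 = 52.2460 per 10000.
The 2012 intake: 0.1300×3.6 + 0.0600×7.2 + 0.0200×13.6 + 0.1500×22.2 + 0.2500×38.8 + 0.3400×76.5 + 0.0500×117.1 = 46.0670 per 10000.

Cohort E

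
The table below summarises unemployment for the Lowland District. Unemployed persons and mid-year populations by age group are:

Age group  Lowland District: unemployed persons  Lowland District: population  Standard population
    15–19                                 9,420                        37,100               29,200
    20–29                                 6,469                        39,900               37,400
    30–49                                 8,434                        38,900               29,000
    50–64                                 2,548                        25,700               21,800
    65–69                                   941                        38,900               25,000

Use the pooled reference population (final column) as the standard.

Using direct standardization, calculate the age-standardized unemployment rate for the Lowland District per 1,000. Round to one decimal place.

158.2

Age-specific rates per 1,000 for the Lowland District: 253.908, 162.130, 216.812, 99.144, 24.190.
Standard total = 142,400; weights = 0.2051, 0.2626, 0.2037, 0.1531, 0.1756.
Standardized rate: 0.2051×253.908 + 0.2626×162.130 + 0.2037×216.812 + 0.1531×99.144 + 0.1756×24.190 = 158.2265 per 1,000.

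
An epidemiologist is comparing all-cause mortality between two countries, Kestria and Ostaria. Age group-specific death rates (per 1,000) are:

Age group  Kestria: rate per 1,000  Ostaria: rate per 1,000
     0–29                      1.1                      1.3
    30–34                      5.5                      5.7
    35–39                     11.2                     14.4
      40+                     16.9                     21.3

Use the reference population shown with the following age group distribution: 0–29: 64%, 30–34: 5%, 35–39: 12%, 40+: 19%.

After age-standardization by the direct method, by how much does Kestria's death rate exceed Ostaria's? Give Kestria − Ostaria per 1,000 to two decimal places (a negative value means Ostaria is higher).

-1.36

Standard weights: 0.64, 0.05, 0.12, 0.19.
Kestria: 0.6400×1.1 + 0.0500×5.5 + 0.1200×11.2 + 0.1900×16.9 = 5.5340 per 1,000.
Ostaria: 0.6400×1.3 + 0.0500×5.7 + 0.1200×14.4 + 0.1900×21.3 = 6.8920 per 1,000.
Difference = 5.5340 − 6.8920 = -1.3580.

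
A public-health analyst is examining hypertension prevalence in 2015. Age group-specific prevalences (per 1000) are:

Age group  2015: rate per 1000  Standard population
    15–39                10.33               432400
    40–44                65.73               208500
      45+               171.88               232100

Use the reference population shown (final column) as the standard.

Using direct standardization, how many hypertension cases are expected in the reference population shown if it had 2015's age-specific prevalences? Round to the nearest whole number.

58065

Expected hypertension cases = Σ (standard pop × age-specific rate ÷ 1000)
= 432400×10.33/1000 + 208500×65.73/1000 + 232100×171.88/1000
= 4466.69 + 13704.70 + 39893.35 = 58064.74.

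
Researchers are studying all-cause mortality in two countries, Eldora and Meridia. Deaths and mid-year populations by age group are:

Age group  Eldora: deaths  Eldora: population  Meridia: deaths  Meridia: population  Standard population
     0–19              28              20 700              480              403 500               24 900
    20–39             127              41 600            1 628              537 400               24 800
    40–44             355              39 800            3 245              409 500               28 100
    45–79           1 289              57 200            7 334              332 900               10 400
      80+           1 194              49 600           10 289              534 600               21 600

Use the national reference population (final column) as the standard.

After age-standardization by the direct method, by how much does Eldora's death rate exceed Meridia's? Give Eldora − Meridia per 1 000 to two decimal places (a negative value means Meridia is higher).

Age-specific rates per 1 000 for Eldora: 1.353, 3.053, 8.920, 22.535, 24.073.
For Meridia: 1.190, 3.029, 7.924, 22.031, 19.246.
Standard total = 109 800; weights = 0.2268, 0.2259, 0.2559, 0.0947, 0.1967.
Eldora: 0.2268×1.353 + 0.2259×3.053 + 0.2559×8.920 + 0.0947×22.535 + 0.1967×24.073 = 10.1490 per 1 000.
Meridia: 0.2268×1.190 + 0.2259×3.029 + 0.2559×7.924 + 0.0947×22.031 + 0.1967×19.246 = 8.8548 per 1 000.
Difference = 10.1490 − 8.8548 = 1.2942.

1.29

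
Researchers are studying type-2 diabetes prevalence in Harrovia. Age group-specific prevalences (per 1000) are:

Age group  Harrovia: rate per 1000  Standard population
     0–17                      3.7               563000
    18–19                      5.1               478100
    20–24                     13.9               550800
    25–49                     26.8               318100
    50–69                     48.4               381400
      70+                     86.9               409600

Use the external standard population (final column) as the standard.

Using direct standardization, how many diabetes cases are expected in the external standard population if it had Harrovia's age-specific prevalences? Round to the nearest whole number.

Expected diabetes cases = Σ (standard pop × age-specific rate ÷ 1000)
= 563000×3.7/1000 + 478100×5.1/1000 + 550800×13.9/1000 + 318100×26.8/1000 + 381400×48.4/1000 + 409600×86.9/1000
= 2083.10 + 2438.31 + 7656.12 + 8525.08 + 18459.76 + 35594.24 = 74756.61.

74757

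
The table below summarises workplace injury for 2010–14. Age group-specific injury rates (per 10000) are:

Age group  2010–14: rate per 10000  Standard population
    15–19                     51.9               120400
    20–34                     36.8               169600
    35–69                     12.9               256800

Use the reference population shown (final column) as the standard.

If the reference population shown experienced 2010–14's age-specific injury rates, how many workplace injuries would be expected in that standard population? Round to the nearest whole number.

1580

Expected workplace injuries = Σ (standard pop × age-specific rate ÷ 10000)
= 120400×51.9/10000 + 169600×36.8/10000 + 256800×12.9/10000
= 624.88 + 624.13 + 331.27 = 1580.28.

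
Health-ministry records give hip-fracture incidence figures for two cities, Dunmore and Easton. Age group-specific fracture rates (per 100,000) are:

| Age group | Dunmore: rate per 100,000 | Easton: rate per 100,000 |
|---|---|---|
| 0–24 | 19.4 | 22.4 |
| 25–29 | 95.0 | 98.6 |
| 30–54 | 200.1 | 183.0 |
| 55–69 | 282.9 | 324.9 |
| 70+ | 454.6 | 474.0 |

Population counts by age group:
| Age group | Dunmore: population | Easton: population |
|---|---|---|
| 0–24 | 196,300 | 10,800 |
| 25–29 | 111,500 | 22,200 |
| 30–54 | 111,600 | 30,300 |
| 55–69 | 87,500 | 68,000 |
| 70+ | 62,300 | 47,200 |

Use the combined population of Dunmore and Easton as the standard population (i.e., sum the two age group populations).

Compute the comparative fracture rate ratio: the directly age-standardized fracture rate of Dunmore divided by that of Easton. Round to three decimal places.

0.950

Combined standard total = 747,700; weights = 0.2770, 0.1788, 0.1898, 0.2080, 0.1464.
Dunmore: 0.2770×19.4 + 0.1788×95.0 + 0.1898×200.1 + 0.2080×282.9 + 0.1464×454.6 = 185.7471 per 100,000.
Easton: 0.2770×22.4 + 0.1788×98.6 + 0.1898×183.0 + 0.2080×324.9 + 0.1464×474.0 = 195.5524 per 100,000.
Ratio = 185.7471 ÷ 195.5524 = 0.94986.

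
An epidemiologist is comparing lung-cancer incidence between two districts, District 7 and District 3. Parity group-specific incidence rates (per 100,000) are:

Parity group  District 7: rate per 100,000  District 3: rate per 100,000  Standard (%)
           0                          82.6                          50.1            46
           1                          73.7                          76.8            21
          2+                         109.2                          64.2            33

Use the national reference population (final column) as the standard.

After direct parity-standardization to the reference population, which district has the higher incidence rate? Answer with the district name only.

Standard weights: 0.46, 0.21, 0.33.
District 7: 0.4600×82.6 + 0.2100×73.7 + 0.3300×109.2 = 89.5090 per 100,000.
District 3: 0.4600×50.1 + 0.2100×76.8 + 0.3300×64.2 = 60.3600 per 100,000.

District 7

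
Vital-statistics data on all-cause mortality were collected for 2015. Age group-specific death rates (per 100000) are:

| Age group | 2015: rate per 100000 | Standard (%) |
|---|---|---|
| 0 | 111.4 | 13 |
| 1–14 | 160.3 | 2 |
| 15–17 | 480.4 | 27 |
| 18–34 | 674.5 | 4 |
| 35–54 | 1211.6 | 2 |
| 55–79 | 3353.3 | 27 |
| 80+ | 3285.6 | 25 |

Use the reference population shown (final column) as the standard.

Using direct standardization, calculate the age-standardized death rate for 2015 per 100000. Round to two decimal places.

1925.40

Standard weights: 0.13, 0.02, 0.27, 0.04, 0.02, 0.27, 0.25.
Standardized rate: 0.1300×111.4 + 0.0200×160.3 + 0.2700×480.4 + 0.0400×674.5 + 0.0200×1211.6 + 0.2700×3353.3 + 0.2500×3285.6 = 1925.3990 per 100000.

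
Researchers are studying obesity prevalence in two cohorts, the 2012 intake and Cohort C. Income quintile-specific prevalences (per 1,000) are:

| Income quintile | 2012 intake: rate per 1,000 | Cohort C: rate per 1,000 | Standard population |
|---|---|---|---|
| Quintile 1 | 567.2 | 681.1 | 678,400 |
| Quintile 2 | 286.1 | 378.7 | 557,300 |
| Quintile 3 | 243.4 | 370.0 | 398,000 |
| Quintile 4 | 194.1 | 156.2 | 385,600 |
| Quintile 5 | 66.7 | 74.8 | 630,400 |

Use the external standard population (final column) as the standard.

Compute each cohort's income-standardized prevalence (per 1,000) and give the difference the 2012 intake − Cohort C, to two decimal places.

-64.07

Standard total = 2,649,700; weights = 0.2560, 0.2103, 0.1502, 0.1455, 0.2379.
The 2012 intake: 0.2560×567.2 + 0.2103×286.1 + 0.1502×243.4 + 0.1455×194.1 + 0.2379×66.7 = 286.0693 per 1,000.
Cohort C: 0.2560×681.1 + 0.2103×378.7 + 0.1502×370.0 + 0.1455×156.2 + 0.2379×74.8 = 350.1349 per 1,000.
Difference = 286.0693 − 350.1349 = -64.0656.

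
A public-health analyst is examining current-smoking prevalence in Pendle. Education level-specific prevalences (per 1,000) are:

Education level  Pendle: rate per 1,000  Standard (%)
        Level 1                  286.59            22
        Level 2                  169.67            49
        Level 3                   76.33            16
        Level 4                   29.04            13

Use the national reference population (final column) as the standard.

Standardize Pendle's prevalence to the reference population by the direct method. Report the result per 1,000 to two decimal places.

162.18

Standard weights: 0.22, 0.49, 0.16, 0.13.
Standardized rate: 0.2200×286.59 + 0.4900×169.67 + 0.1600×76.33 + 0.1300×29.04 = 162.1761 per 1,000.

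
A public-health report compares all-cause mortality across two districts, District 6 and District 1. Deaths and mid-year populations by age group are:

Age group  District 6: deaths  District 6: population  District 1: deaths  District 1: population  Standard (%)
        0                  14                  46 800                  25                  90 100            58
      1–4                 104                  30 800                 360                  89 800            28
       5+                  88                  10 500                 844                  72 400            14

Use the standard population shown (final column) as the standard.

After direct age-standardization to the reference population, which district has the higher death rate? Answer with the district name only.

District 1

Age-specific rates per 100 000 for District 6: 29.91, 337.66, 838.10.
For District 1: 27.75, 400.89, 1165.75.
Standard weights: 0.58, 0.28, 0.14.
District 6: 0.5800×29.91 + 0.2800×337.66 + 0.1400×838.10 = 229.2292 per 100 000.
District 1: 0.5800×27.75 + 0.2800×400.89 + 0.1400×1165.75 = 291.5471 per 100 000.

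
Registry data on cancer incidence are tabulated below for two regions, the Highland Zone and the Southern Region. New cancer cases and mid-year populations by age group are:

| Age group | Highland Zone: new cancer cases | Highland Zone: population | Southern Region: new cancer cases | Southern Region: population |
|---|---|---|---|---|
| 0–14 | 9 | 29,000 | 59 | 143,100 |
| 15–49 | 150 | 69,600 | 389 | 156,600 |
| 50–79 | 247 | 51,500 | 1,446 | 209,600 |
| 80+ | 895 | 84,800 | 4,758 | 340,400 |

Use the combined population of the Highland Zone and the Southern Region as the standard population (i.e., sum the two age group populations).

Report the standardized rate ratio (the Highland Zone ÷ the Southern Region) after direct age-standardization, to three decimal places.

0.750

Age-specific rates per 100,000 for the Highland Zone: 31.03, 215.52, 479.61, 1055.42.
For the Southern Region: 41.23, 248.40, 689.89, 1397.77.
Combined standard total = 1,084,600; weights = 0.1587, 0.2086, 0.2407, 0.3920.
The Highland Zone: 0.1587×31.03 + 0.2086×215.52 + 0.2407×479.61 + 0.3920×1055.42 = 579.0929 per 100,000.
The Southern Region: 0.1587×41.23 + 0.2086×248.40 + 0.2407×689.89 + 0.3920×1397.77 = 772.3993 per 100,000.
Ratio = 579.0929 ÷ 772.3993 = 0.74973.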